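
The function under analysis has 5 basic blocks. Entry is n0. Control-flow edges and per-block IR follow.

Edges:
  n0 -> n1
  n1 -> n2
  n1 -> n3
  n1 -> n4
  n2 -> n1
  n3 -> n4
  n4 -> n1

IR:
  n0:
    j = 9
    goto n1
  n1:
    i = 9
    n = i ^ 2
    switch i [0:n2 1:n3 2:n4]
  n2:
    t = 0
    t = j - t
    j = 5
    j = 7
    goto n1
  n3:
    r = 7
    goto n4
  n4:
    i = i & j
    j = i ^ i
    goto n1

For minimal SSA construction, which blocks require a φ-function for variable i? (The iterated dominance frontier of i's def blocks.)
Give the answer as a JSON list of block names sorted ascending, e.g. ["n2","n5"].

Answer: ["n1"]

Derivation:
idom tree: n1←n0 n2←n1 n3←n1 n4←n1
Join-block Dom:
  n1: preds {n0,n2,n4}: {n0} ∩ {n0,n1,n2} ∩ {n0,n1,n4} = {n0}; idom=n0
  n4: preds {n1,n3}: {n0,n1} ∩ {n0,n1,n3} = {n0,n1}; idom=n1

DF walk-up:
  join n1 pred n0: · stop@n0
  join n1 pred n2: n2→n1 stop@n0
  join n1 pred n4: n4→n1 stop@n0
  join n4 pred n1: · stop@n1
  join n4 pred n3: n3 stop@n1
  DF(n0)=∅
  DF(n1)={n1}
  DF(n2)={n1}
  DF(n3)={n4}
  DF(n4)={n1}

φ for i: defs {n1,n4}
  DF⁺ = {n1}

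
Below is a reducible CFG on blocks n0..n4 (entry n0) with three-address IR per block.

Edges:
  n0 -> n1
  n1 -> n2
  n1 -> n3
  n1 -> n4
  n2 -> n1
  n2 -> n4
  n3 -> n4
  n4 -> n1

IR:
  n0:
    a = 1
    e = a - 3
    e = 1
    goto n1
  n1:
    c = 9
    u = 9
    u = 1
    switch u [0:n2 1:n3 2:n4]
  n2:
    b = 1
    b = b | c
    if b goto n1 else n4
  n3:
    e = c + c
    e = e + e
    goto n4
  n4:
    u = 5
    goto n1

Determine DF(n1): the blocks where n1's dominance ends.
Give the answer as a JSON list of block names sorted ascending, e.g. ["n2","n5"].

idom tree: n1←n0 n2←n1 n3←n1 n4←n1
Dom at joins:
  n1: preds {n0,n2,n4}: {n0} ∩ {n0,n1,n2} ∩ {n0,n1,n4} = {n0}; idom=n0
  n4: preds {n1,n2,n3}: {n0,n1} ∩ {n0,n1,n2} ∩ {n0,n1,n3} = {n0,n1}; idom=n1

DF walk-up:
  join n1 pred n0: · stop@n0
  join n1 pred n2: n2→n1 stop@n0
  join n1 pred n4: n4→n1 stop@n0
  join n4 pred n1: · stop@n1
  join n4 pred n2: n2 stop@n1
  join n4 pred n3: n3 stop@n1
  n0 → ∅
  n1 → {n1}
  n2 → {n1,n4}
  n3 → {n4}
  n4 → {n1}

DF(n1) = ["n1"]

Answer: ["n1"]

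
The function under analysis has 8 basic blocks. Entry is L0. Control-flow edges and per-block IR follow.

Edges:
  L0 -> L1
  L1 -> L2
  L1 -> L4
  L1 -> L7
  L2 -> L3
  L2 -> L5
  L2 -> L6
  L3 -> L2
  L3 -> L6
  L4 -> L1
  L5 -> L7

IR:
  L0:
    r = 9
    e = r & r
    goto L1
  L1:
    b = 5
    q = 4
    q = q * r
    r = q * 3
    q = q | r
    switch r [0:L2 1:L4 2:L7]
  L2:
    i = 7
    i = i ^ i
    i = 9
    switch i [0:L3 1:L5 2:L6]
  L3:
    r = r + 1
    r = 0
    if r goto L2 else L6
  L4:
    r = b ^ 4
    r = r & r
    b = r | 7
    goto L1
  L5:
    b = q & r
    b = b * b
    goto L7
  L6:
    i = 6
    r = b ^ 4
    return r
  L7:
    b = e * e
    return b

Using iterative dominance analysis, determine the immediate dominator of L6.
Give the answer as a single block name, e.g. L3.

idom tree: L1←L0 L2←L1 L3←L2 L4←L1 L5←L2 L6←L2 L7←L1
Dom at joins:
  L1: preds {L0,L4}: {L0} ∩ {L0,L1,L4} = {L0}; idom=L0
  L2: preds {L1,L3}: {L0,L1} ∩ {L0,L1,L2,L3} = {L0,L1}; idom=L1
  L6: preds {L2,L3}: {L0,L1,L2} ∩ {L0,L1,L2,L3} = {L0,L1,L2}; idom=L2
  L7: preds {L1,L5}: {L0,L1} ∩ {L0,L1,L2,L5} = {L0,L1}; idom=L1

idom(L6) = L2

Answer: L2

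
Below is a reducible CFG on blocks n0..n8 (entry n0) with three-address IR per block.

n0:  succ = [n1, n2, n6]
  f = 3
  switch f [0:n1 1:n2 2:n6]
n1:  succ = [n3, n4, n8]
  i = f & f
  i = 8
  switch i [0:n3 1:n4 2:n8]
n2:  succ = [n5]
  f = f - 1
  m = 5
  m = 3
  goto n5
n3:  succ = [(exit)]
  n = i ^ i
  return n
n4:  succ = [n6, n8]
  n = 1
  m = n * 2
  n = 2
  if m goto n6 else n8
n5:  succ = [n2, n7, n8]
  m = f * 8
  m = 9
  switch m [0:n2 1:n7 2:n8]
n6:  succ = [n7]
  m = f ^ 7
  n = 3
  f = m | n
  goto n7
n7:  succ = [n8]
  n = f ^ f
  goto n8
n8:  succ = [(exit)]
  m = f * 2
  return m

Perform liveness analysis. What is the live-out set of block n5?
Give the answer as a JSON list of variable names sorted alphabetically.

Answer: ["f"]

Derivation:
Block summaries:
  n0: def={f} ue=∅
  n1: def={i} ue={f}
  n2: def={f,m} ue={f}
  n3: def={n} ue={i}
  n4: def={m,n} ue=∅
  n5: def={m} ue={f}
  n6: def={f,m,n} ue={f}
  n7: def={n} ue={f}
  n8: def={m} ue={f}

Backward fixpoint:
  live n0: ∅→{f}
  live n1: {f}→{f,i}
  live n2: {f}→{f}
  live n3: {i}→∅
  live n4: {f}→{f}
  live n5: {f}→{f}
  live n6: {f}→{f}
  live n7: {f}→{f}
  live n8: {f}→∅

live-out(n5) = ["f"]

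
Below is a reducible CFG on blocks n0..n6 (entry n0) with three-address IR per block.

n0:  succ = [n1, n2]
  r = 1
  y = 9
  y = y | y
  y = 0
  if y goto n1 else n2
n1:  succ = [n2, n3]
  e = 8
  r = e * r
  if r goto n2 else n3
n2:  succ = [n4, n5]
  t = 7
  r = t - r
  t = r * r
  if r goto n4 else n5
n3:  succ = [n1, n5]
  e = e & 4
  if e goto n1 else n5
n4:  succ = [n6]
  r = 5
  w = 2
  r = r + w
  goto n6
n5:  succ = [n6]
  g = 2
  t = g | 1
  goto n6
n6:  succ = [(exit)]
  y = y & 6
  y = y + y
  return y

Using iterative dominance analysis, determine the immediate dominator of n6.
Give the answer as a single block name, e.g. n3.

idom tree: n1←n0 n2←n0 n3←n1 n4←n2 n5←n0 n6←n0
Dom at joins:
  n1: preds {n0,n3}: {n0} ∩ {n0,n1,n3} = {n0}; idom=n0
  n2: preds {n0,n1}: {n0} ∩ {n0,n1} = {n0}; idom=n0
  n5: preds {n2,n3}: {n0,n2} ∩ {n0,n1,n3} = {n0}; idom=n0
  n6: preds {n4,n5}: {n0,n2,n4} ∩ {n0,n5} = {n0}; idom=n0

idom(n6) = n0

Answer: n0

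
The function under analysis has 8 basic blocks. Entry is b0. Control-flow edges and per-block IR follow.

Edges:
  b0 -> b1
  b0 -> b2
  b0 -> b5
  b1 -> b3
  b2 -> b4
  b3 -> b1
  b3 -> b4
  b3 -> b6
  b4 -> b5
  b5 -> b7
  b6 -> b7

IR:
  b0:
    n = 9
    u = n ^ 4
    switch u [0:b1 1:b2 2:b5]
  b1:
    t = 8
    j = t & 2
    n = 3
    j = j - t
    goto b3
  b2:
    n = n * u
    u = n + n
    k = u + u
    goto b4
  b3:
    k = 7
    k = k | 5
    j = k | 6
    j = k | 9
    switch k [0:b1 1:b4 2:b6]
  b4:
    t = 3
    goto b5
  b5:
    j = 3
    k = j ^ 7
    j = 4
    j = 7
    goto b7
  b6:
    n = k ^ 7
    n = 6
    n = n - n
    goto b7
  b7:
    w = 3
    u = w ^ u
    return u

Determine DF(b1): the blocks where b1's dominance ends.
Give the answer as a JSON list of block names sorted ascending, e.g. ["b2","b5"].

idom tree: b1←b0 b2←b0 b3←b1 b4←b0 b5←b0 b6←b3 b7←b0
Dom∩ at merges:
  b1: preds {b0,b3}: {b0} ∩ {b0,b1,b3} = {b0}; idom=b0
  b4: preds {b2,b3}: {b0,b2} ∩ {b0,b1,b3} = {b0}; idom=b0
  b5: preds {b0,b4}: {b0} ∩ {b0,b4} = {b0}; idom=b0
  b7: preds {b5,b6}: {b0,b5} ∩ {b0,b1,b3,b6} = {b0}; idom=b0

DF walk-up:
  join b1 pred b0: · stop@b0
  join b1 pred b3: b3→b1 stop@b0
  join b4 pred b2: b2 stop@b0
  join b4 pred b3: b3→b1 stop@b0
  join b5 pred b0: · stop@b0
  join b5 pred b4: b4 stop@b0
  join b7 pred b5: b5 stop@b0
  join b7 pred b6: b6→b3→b1 stop@b0
  b0: DF=∅
  b1: DF={b1,b4,b7}
  b2: DF={b4}
  b3: DF={b1,b4,b7}
  b4: DF={b5}
  b5: DF={b7}
  b6: DF={b7}
  b7: DF=∅

DF(b1) = ["b1", "b4", "b7"]

Answer: ["b1", "b4", "b7"]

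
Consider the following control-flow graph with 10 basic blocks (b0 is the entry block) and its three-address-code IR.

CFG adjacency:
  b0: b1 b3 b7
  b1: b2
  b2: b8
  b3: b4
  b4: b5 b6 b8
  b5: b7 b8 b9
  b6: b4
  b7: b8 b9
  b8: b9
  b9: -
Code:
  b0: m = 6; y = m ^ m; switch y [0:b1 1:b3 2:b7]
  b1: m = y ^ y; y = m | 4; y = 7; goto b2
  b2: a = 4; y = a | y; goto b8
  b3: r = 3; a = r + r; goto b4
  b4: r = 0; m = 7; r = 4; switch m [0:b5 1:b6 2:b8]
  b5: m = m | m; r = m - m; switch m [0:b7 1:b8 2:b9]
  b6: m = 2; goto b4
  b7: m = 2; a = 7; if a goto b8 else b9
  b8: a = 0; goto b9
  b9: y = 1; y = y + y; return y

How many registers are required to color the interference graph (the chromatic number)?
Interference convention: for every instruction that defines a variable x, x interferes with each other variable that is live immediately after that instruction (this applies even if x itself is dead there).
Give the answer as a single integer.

Answer: 2

Working:
Block summaries:
  b0: {m,y} / ∅
  b1: {m,y} / {y}
  b2: {a,y} / {y}
  b3: {a,r} / ∅
  b4: {m,r} / ∅
  b5: {m,r} / {m}
  b6: {m} / ∅
  b7: {a,m} / ∅
  b8: {a} / ∅
  b9: {y} / ∅

Live sets:
  live b0: ∅→{y}
  live b1: {y}→{y}
  live b2: {y}→∅
  live b3: ∅→∅
  live b4: ∅→{m}
  live b5: {m}→∅
  live b6: ∅→∅
  live b7: ∅→∅
  live b8: ∅→∅
  live b9: ∅→∅

Interfere edges:
  a — {y}
  m — {r}
  r — {m}
  y — {a}

Registers:
  lower bound: {a,y} mutually conflict ⇒ χ ≥ 2
  assign a→r0 m→r0 r→r1 y→r1 — no edge inside a register ⇒ χ ≤ 2
  χ = 2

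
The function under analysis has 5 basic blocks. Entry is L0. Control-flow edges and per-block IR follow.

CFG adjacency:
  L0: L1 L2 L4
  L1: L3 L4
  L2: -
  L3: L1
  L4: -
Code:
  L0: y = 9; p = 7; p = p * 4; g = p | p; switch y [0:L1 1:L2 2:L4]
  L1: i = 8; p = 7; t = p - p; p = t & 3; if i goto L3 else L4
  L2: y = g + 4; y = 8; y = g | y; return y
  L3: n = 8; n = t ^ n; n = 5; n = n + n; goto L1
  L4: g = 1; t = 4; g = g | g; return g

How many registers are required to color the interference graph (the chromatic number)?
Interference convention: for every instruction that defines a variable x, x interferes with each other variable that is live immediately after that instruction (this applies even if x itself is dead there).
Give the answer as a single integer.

Answer: 3

Derivation:
def/use:
  L0: {g,p,y} / ∅
  L1: {i,p,t} / ∅
  L2: {y} / {g}
  L3: {n} / {t}
  L4: {g,t} / ∅

Backward fixpoint:
  L0: in=∅ out={g}
  L1: in=∅ out={t}
  L2: in={g} out=∅
  L3: in={t} out=∅
  L4: in=∅ out=∅

Interference:
  g — {t,y}
  i — {p,t}
  n — {t}
  p — {i,t,y}
  t — {g,i,n,p}
  y — {g,p}

Registers:
  clique {i,p,t} ⇒ need ≥ 3
  3-colouring: r0={t,y}  r1={g,n,p}  r2={i}
  χ = 3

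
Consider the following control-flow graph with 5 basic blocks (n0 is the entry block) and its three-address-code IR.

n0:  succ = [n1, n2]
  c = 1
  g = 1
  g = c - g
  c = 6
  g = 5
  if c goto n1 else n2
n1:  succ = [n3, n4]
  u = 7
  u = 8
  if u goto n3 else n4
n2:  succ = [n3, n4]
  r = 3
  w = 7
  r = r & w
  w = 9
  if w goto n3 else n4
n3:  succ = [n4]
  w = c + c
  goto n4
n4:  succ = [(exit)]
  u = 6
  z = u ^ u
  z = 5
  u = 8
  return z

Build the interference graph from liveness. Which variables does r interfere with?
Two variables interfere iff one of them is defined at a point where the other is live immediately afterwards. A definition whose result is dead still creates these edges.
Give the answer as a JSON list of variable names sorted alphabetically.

Per-block:
  n0 def {c,g} use ∅
  n1 def {u} use ∅
  n2 def {r,w} use ∅
  n3 def {w} use {c}
  n4 def {u,z} use ∅

Backward fixpoint:
  n0 li=∅ lo={c}
  n1 li={c} lo={c}
  n2 li={c} lo={c}
  n3 li={c} lo=∅
  n4 li=∅ lo=∅

Interference:
  c↔{g,r,u,w}
  g↔{c}
  r↔{c,w}
  u↔{c,z}
  w↔{c,r}
  z↔{u}

N(r) = ["c", "w"]

Answer: ["c", "w"]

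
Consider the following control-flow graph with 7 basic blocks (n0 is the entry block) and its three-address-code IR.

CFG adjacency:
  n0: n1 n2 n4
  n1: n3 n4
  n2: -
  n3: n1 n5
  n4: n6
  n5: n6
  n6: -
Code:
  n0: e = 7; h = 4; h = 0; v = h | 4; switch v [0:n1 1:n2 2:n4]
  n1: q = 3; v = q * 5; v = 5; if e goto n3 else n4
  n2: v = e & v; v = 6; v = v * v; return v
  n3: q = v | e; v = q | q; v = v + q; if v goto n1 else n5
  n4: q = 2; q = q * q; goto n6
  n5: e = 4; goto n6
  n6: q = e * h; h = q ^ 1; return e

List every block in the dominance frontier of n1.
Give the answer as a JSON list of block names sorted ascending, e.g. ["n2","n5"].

Answer: ["n1", "n4", "n6"]

Working:
idom tree: n1←n0 n2←n0 n3←n1 n4←n0 n5←n3 n6←n0
Dom at joins:
  n1: preds {n0,n3}: {n0} ∩ {n0,n1,n3} = {n0}; idom=n0
  n4: preds {n0,n1}: {n0} ∩ {n0,n1} = {n0}; idom=n0
  n6: preds {n4,n5}: {n0,n4} ∩ {n0,n1,n3,n5} = {n0}; idom=n0

DF derivation:
  join n1 pred n0: · stop@n0
  join n1 pred n3: n3→n1 stop@n0
  join n4 pred n0: · stop@n0
  join n4 pred n1: n1 stop@n0
  join n6 pred n4: n4 stop@n0
  join n6 pred n5: n5→n3→n1 stop@n0
  n0: DF=∅
  n1: DF={n1,n4,n6}
  n2: DF=∅
  n3: DF={n1,n6}
  n4: DF={n6}
  n5: DF={n6}
  n6: DF=∅

DF(n1) = ["n1", "n4", "n6"]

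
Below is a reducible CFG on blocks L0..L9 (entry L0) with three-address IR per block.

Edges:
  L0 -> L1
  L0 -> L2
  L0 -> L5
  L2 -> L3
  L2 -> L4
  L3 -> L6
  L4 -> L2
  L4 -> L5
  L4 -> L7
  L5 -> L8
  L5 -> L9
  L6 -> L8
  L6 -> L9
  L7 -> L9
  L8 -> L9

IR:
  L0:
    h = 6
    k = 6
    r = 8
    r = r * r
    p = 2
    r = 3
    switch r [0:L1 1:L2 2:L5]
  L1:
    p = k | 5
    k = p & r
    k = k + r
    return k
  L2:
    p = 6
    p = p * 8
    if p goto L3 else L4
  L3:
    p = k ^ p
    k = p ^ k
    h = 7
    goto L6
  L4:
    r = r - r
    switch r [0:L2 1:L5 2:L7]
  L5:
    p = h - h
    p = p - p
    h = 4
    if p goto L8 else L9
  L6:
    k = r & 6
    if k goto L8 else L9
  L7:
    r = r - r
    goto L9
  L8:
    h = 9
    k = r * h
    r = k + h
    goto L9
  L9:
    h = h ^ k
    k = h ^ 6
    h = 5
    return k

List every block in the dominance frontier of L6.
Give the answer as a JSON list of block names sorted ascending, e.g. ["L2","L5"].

Answer: ["L8", "L9"]

Analysis:
idom tree: L1←L0 L2←L0 L3←L2 L4←L2 L5←L0 L6←L3 L7←L4 L8←L0 L9←L0
Dom at joins:
  L2: preds {L0,L4}: {L0} ∩ {L0,L2,L4} = {L0}; idom=L0
  L5: preds {L0,L4}: {L0} ∩ {L0,L2,L4} = {L0}; idom=L0
  L8: preds {L5,L6}: {L0,L5} ∩ {L0,L2,L3,L6} = {L0}; idom=L0
  L9: preds {L5,L6,L7,L8}: {L0,L5} ∩ {L0,L2,L3,L6} ∩ {L0,L2,L4,L7} ∩ {L0,L8} = {L0}; idom=L0

DF walk-up:
  join L2 pred L0: · stop@L0
  join L2 pred L4: L4→L2 stop@L0
  join L5 pred L0: · stop@L0
  join L5 pred L4: L4→L2 stop@L0
  join L8 pred L5: L5 stop@L0
  join L8 pred L6: L6→L3→L2 stop@L0
  join L9 pred L5: L5 stop@L0
  join L9 pred L6: L6→L3→L2 stop@L0
  join L9 pred L7: L7→L4→L2 stop@L0
  join L9 pred L8: L8 stop@L0
  DF(L0)=∅
  DF(L1)=∅
  DF(L2)={L2,L5,L8,L9}
  DF(L3)={L8,L9}
  DF(L4)={L2,L5,L9}
  DF(L5)={L8,L9}
  DF(L6)={L8,L9}
  DF(L7)={L9}
  DF(L8)={L9}
  DF(L9)=∅

DF(L6) = ["L8", "L9"]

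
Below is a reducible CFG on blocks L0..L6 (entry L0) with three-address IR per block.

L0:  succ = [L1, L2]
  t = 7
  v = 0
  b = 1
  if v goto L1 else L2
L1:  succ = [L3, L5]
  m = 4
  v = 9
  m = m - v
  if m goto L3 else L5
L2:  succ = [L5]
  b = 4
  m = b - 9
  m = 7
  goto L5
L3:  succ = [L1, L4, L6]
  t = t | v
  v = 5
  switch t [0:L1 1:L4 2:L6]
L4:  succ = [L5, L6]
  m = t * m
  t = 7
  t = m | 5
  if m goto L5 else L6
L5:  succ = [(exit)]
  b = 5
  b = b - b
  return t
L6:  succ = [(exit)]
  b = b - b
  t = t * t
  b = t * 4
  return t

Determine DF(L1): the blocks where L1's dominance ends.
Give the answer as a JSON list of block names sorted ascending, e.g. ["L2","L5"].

idom tree: L1←L0 L2←L0 L3←L1 L4←L3 L5←L0 L6←L3
Join-block Dom:
  L1: preds {L0,L3}: {L0} ∩ {L0,L1,L3} = {L0}; idom=L0
  L5: preds {L1,L2,L4}: {L0,L1} ∩ {L0,L2} ∩ {L0,L1,L3,L4} = {L0}; idom=L0
  L6: preds {L3,L4}: {L0,L1,L3} ∩ {L0,L1,L3,L4} = {L0,L1,L3}; idom=L3

DF walk-up:
  join L1 pred L0: · stop@L0
  join L1 pred L3: L3→L1 stop@L0
  join L5 pred L1: L1 stop@L0
  join L5 pred L2: L2 stop@L0
  join L5 pred L4: L4→L3→L1 stop@L0
  join L6 pred L3: · stop@L3
  join L6 pred L4: L4 stop@L3
  L0: DF=∅
  L1: DF={L1,L5}
  L2: DF={L5}
  L3: DF={L1,L5}
  L4: DF={L5,L6}
  L5: DF=∅
  L6: DF=∅

DF(L1) = ["L1", "L5"]

Answer: ["L1", "L5"]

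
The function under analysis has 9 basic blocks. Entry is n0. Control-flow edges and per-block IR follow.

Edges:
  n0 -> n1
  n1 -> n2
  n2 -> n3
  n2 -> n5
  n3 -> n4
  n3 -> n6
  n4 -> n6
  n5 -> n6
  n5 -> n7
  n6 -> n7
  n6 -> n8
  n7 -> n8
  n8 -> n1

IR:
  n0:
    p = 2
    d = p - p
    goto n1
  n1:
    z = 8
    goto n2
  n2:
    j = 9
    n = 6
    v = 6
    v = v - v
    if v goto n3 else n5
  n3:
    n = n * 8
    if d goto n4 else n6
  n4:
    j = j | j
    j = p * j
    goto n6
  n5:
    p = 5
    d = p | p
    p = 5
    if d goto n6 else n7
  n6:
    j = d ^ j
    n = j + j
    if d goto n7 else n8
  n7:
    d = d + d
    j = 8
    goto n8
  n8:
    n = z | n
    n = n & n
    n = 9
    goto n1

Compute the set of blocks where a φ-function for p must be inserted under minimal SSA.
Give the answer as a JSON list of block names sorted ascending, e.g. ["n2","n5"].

idom tree: n1←n0 n2←n1 n3←n2 n4←n3 n5←n2 n6←n2 n7←n2 n8←n2
Dom∩ at merges:
  n1: preds {n0,n8}: {n0} ∩ {n0,n1,n2,n8} = {n0}; idom=n0
  n6: preds {n3,n4,n5}: {n0,n1,n2,n3} ∩ {n0,n1,n2,n3,n4} ∩ {n0,n1,n2,n5} = {n0,n1,n2}; idom=n2
  n7: preds {n5,n6}: {n0,n1,n2,n5} ∩ {n0,n1,n2,n6} = {n0,n1,n2}; idom=n2
  n8: preds {n6,n7}: {n0,n1,n2,n6} ∩ {n0,n1,n2,n7} = {n0,n1,n2}; idom=n2

DF derivation:
  join n1 pred n0: · stop@n0
  join n1 pred n8: n8→n2→n1 stop@n0
  join n6 pred n3: n3 stop@n2
  join n6 pred n4: n4→n3 stop@n2
  join n6 pred n5: n5 stop@n2
  join n7 pred n5: n5 stop@n2
  join n7 pred n6: n6 stop@n2
  join n8 pred n6: n6 stop@n2
  join n8 pred n7: n7 stop@n2
  n0 → ∅
  n1 → {n1}
  n2 → {n1}
  n3 → {n6}
  n4 → {n6}
  n5 → {n6,n7}
  n6 → {n7,n8}
  n7 → {n8}
  n8 → {n1}

φ for p: defs {n0,n5}
  DF⁺ = {n1,n6,n7,n8}

Answer: ["n1", "n6", "n7", "n8"]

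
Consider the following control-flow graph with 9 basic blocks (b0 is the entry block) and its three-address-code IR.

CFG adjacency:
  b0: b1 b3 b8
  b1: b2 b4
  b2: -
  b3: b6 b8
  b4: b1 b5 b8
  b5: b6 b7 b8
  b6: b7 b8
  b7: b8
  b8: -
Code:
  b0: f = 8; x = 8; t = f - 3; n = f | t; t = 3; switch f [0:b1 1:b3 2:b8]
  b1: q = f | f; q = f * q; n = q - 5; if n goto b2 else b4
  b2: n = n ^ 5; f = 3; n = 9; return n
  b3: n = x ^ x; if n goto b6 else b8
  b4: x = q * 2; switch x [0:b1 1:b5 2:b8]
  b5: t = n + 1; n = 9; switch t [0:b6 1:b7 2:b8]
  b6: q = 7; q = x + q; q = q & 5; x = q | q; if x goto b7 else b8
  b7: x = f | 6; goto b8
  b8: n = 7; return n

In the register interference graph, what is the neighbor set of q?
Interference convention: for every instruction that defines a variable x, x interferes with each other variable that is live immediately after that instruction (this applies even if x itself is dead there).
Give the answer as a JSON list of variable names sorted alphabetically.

Block summaries:
  b0: def={f,n,t,x} ue=∅
  b1: def={n,q} ue={f}
  b2: def={f,n} ue={n}
  b3: def={n} ue={x}
  b4: def={x} ue={q}
  b5: def={n,t} ue={n}
  b6: def={q,x} ue={x}
  b7: def={x} ue={f}
  b8: def={n} ue=∅

Liveness:
  live b0: ∅→{f,x}
  live b1: {f}→{f,n,q}
  live b2: {n}→∅
  live b3: {f,x}→{f,x}
  live b4: {f,n,q}→{f,n,x}
  live b5: {f,n,x}→{f,x}
  live b6: {f,x}→{f}
  live b7: {f}→∅
  live b8: ∅→∅

Interference:
  f: {n,q,t,x}
  n: {f,q,t,x}
  q: {f,n,x}
  t: {f,n,x}
  x: {f,n,q,t}

N(q) = ["f", "n", "x"]

Answer: ["f", "n", "x"]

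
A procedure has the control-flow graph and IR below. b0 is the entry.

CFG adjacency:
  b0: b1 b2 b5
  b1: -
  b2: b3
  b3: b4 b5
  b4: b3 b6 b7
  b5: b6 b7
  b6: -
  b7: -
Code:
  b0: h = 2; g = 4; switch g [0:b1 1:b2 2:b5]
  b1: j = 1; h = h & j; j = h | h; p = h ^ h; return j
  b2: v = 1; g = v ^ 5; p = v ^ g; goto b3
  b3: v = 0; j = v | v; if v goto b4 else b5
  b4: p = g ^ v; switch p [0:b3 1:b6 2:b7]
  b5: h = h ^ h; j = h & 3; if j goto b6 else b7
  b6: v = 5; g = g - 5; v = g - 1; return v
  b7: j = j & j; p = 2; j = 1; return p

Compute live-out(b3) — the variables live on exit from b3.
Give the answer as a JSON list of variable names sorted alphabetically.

Per-block:
  b0 def {g,h} use ∅
  b1 def {h,j,p} use {h}
  b2 def {g,p,v} use ∅
  b3 def {j,v} use ∅
  b4 def {p} use {g,v}
  b5 def {h,j} use {h}
  b6 def {g,v} use {g}
  b7 def {j,p} use {j}

Backward fixpoint:
  b0 li=∅ lo={g,h}
  b1 li={h} lo=∅
  b2 li={h} lo={g,h}
  b3 li={g,h} lo={g,h,j,v}
  b4 li={g,h,j,v} lo={g,h,j}
  b5 li={g,h} lo={g,j}
  b6 li={g} lo=∅
  b7 li={j} lo=∅

live-out(b3) = ["g", "h", "j", "v"]

Answer: ["g", "h", "j", "v"]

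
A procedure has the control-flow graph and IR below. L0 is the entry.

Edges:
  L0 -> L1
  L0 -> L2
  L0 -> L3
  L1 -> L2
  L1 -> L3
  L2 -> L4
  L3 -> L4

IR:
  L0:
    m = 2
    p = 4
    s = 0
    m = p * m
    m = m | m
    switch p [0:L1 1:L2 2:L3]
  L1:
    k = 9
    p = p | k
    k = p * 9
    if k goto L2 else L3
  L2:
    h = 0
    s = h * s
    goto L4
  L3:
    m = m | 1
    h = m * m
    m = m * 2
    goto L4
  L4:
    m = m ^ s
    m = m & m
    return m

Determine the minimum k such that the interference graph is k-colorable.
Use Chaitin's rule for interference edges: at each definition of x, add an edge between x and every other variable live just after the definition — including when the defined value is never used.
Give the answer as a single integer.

Per-block:
  L0: def={m,p,s} ue=∅
  L1: def={k,p} ue={p}
  L2: def={h,s} ue={s}
  L3: def={h,m} ue={m}
  L4: def={m} ue={m,s}

Live sets:
  L0: in=∅ out={m,p,s}
  L1: in={m,p,s} out={m,s}
  L2: in={m,s} out={m,s}
  L3: in={m,s} out={m,s}
  L4: in={m,s} out=∅

Conflict graph:
  h — {m,s}
  k — {m,p,s}
  m — {h,k,p,s}
  p — {k,m,s}
  s — {h,k,m,p}

Chromatic number:
  clique {k,m,p,s} ⇒ need ≥ 4
  assign h→c2 k→c2 m→c0 p→c3 s→c1 — no edge inside a register ⇒ χ ≤ 4
  χ = 4

Answer: 4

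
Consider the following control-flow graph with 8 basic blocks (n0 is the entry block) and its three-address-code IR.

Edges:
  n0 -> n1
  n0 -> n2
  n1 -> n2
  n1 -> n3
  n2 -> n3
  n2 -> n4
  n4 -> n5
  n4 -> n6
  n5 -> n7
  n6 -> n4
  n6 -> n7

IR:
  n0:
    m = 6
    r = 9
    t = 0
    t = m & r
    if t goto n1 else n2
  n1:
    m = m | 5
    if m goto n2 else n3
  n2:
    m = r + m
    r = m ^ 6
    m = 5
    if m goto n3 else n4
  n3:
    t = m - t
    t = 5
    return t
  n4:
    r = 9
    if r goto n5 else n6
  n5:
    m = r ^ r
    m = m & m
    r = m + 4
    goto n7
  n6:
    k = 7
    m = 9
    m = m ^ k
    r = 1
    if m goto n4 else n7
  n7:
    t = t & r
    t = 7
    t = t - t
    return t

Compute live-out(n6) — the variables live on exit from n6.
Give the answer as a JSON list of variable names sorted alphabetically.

Answer: ["r", "t"]

Derivation:
def/use:
  n0: def={m,r,t} ue=∅
  n1: def={m} ue={m}
  n2: def={m,r} ue={m,r}
  n3: def={t} ue={m,t}
  n4: def={r} ue=∅
  n5: def={m,r} ue={r}
  n6: def={k,m,r} ue=∅
  n7: def={t} ue={r,t}

Liveness:
  n0 li=∅ lo={m,r,t}
  n1 li={m,r,t} lo={m,r,t}
  n2 li={m,r,t} lo={m,t}
  n3 li={m,t} lo=∅
  n4 li={t} lo={r,t}
  n5 li={r,t} lo={r,t}
  n6 li={t} lo={r,t}
  n7 li={r,t} lo=∅

live-out(n6) = ["r", "t"]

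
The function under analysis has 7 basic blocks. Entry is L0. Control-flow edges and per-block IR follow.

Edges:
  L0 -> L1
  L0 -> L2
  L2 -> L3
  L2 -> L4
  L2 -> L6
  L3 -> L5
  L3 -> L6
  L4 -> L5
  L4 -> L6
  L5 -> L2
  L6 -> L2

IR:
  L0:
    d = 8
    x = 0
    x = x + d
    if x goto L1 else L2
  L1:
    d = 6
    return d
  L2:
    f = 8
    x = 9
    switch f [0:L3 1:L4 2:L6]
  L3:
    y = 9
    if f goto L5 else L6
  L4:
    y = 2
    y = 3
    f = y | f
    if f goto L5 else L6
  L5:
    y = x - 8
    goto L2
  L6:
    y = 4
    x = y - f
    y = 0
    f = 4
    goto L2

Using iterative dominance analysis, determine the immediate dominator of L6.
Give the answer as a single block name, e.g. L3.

Answer: L2

Analysis:
idom tree: L1←L0 L2←L0 L3←L2 L4←L2 L5←L2 L6←L2
Dom at joins:
  L2: preds {L0,L5,L6}: {L0} ∩ {L0,L2,L5} ∩ {L0,L2,L6} = {L0}; idom=L0
  L5: preds {L3,L4}: {L0,L2,L3} ∩ {L0,L2,L4} = {L0,L2}; idom=L2
  L6: preds {L2,L3,L4}: {L0,L2} ∩ {L0,L2,L3} ∩ {L0,L2,L4} = {L0,L2}; idom=L2

idom(L6) = L2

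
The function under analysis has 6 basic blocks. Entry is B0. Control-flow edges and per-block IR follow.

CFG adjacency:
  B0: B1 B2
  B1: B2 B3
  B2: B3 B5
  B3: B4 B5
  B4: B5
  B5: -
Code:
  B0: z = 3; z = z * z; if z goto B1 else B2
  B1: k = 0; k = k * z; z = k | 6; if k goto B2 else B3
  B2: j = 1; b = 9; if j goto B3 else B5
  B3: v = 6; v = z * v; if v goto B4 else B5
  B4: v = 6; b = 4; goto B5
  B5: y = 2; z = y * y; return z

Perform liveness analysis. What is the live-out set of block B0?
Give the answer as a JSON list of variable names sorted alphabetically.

def/use:
  B0: def={z} ue=∅
  B1: def={k,z} ue={z}
  B2: def={b,j} ue=∅
  B3: def={v} ue={z}
  B4: def={b,v} ue=∅
  B5: def={y,z} ue=∅

Backward fixpoint:
  live B0: ∅→{z}
  live B1: {z}→{z}
  live B2: {z}→{z}
  live B3: {z}→∅
  live B4: ∅→∅
  live B5: ∅→∅

live-out(B0) = ["z"]

Answer: ["z"]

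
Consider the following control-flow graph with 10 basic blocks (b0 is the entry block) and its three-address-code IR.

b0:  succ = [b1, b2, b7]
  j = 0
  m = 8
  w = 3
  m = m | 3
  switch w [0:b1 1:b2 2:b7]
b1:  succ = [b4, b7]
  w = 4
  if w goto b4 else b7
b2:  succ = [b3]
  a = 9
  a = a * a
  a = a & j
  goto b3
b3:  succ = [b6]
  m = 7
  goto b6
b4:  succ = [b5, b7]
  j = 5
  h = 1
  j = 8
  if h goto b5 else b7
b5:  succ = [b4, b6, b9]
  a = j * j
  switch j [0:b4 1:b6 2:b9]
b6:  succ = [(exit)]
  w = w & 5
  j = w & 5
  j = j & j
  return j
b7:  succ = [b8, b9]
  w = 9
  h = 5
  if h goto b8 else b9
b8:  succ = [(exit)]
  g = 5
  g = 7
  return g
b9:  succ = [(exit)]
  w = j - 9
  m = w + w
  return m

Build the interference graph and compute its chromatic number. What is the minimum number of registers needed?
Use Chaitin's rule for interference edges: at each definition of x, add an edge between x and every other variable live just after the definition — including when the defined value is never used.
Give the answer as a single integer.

Answer: 3

Derivation:
def/use:
  b0: def={j,m,w} ue=∅
  b1: def={w} ue=∅
  b2: def={a} ue={j}
  b3: def={m} ue=∅
  b4: def={h,j} ue=∅
  b5: def={a} ue={j}
  b6: def={j,w} ue={w}
  b7: def={h,w} ue=∅
  b8: def={g} ue=∅
  b9: def={m,w} ue={j}

Backward fixpoint:
  live b0: ∅→{j,w}
  live b1: {j}→{j,w}
  live b2: {j,w}→{w}
  live b3: {w}→{w}
  live b4: {w}→{j,w}
  live b5: {j,w}→{j,w}
  live b6: {w}→∅
  live b7: {j}→{j}
  live b8: ∅→∅
  live b9: {j}→∅

Interfere edges:
  a↔{j,w}
  g↔∅
  h↔{j,w}
  j↔{a,h,m,w}
  m↔{j,w}
  w↔{a,h,j,m}

Colouring:
  lower bound: {a,j,w} mutually conflict ⇒ χ ≥ 3
  3-colouring: c0={g,j}  c1={w}  c2={a,h,m}
  χ = 3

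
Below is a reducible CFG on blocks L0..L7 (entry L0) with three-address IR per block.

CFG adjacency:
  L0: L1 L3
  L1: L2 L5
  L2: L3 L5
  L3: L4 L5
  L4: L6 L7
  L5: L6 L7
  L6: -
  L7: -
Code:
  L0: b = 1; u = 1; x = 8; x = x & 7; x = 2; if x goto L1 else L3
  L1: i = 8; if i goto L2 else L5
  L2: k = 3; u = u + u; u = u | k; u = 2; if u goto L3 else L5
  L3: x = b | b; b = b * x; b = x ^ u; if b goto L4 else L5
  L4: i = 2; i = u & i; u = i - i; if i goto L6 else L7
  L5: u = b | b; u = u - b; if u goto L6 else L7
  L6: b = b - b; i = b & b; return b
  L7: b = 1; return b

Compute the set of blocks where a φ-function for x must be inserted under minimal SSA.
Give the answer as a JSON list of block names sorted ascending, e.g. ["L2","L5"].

Answer: ["L5", "L6", "L7"]

Analysis:
idom tree: L1←L0 L2←L1 L3←L0 L4←L3 L5←L0 L6←L0 L7←L0
Join-block Dom:
  L3: preds {L0,L2}: {L0} ∩ {L0,L1,L2} = {L0}; idom=L0
  L5: preds {L1,L2,L3}: {L0,L1} ∩ {L0,L1,L2} ∩ {L0,L3} = {L0}; idom=L0
  L6: preds {L4,L5}: {L0,L3,L4} ∩ {L0,L5} = {L0}; idom=L0
  L7: preds {L4,L5}: {L0,L3,L4} ∩ {L0,L5} = {L0}; idom=L0

DF derivation:
  L3←L0: walk · to L0
  L3←L2: walk L2→L1 to L0
  L5←L1: walk L1 to L0
  L5←L2: walk L2→L1 to L0
  L5←L3: walk L3 to L0
  L6←L4: walk L4→L3 to L0
  L6←L5: walk L5 to L0
  L7←L4: walk L4→L3 to L0
  L7←L5: walk L5 to L0
  DF(L0)=∅
  DF(L1)={L3,L5}
  DF(L2)={L3,L5}
  DF(L3)={L5,L6,L7}
  DF(L4)={L6,L7}
  DF(L5)={L6,L7}
  DF(L6)=∅
  DF(L7)=∅

φ for x: defs {L0,L3}
  DF⁺ = {L5,L6,L7}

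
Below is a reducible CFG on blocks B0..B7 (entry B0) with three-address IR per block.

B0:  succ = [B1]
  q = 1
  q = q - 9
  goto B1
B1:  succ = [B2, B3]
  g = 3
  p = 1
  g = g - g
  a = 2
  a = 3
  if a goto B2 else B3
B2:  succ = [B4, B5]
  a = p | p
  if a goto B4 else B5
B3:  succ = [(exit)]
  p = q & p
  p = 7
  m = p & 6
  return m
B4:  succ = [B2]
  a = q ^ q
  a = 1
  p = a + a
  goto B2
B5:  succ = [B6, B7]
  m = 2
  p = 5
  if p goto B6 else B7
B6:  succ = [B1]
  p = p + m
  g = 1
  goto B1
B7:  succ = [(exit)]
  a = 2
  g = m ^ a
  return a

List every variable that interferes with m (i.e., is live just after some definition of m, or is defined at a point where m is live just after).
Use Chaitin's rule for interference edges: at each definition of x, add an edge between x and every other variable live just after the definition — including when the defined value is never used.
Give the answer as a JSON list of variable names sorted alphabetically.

Answer: ["a", "p", "q"]

Working:
Block summaries:
  B0: {q} / ∅
  B1: {a,g,p} / ∅
  B2: {a} / {p}
  B3: {m,p} / {p,q}
  B4: {a,p} / {q}
  B5: {m,p} / ∅
  B6: {g,p} / {m,p}
  B7: {a,g} / {m}

Liveness:
  live B0: ∅→{q}
  live B1: {q}→{p,q}
  live B2: {p,q}→{q}
  live B3: {p,q}→∅
  live B4: {q}→{p,q}
  live B5: {q}→{m,p,q}
  live B6: {m,p,q}→{q}
  live B7: {m}→∅

Interfere edges:
  a — {g,m,p,q}
  g — {a,p,q}
  m — {a,p,q}
  p — {a,g,m,q}
  q — {a,g,m,p}

N(m) = ["a", "p", "q"]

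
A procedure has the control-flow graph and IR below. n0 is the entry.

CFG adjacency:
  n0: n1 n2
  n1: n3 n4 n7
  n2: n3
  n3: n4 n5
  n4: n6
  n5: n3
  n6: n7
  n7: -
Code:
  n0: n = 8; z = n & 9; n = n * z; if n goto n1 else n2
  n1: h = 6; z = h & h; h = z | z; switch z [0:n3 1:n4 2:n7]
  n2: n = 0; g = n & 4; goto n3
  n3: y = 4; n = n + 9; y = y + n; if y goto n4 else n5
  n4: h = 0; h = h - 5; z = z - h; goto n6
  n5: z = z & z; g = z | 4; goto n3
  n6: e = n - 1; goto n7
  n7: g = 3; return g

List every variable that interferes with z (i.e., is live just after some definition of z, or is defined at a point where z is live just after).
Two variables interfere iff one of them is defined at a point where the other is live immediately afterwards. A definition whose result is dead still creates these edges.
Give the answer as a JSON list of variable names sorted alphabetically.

Answer: ["g", "h", "n", "y"]

Working:
Per-block:
  n0: def={n,z} ue=∅
  n1: def={h,z} ue=∅
  n2: def={g,n} ue=∅
  n3: def={n,y} ue={n}
  n4: def={h,z} ue={z}
  n5: def={g,z} ue={z}
  n6: def={e} ue={n}
  n7: def={g} ue=∅

Liveness:
  n0: in=∅ out={n,z}
  n1: in={n} out={n,z}
  n2: in={z} out={n,z}
  n3: in={n,z} out={n,z}
  n4: in={n,z} out={n}
  n5: in={n,z} out={n,z}
  n6: in={n} out=∅
  n7: in=∅ out=∅

Interference:
  e↔∅
  g↔{n,z}
  h↔{n,z}
  n↔{g,h,y,z}
  y↔{n,z}
  z↔{g,h,n,y}

N(z) = ["g", "h", "n", "y"]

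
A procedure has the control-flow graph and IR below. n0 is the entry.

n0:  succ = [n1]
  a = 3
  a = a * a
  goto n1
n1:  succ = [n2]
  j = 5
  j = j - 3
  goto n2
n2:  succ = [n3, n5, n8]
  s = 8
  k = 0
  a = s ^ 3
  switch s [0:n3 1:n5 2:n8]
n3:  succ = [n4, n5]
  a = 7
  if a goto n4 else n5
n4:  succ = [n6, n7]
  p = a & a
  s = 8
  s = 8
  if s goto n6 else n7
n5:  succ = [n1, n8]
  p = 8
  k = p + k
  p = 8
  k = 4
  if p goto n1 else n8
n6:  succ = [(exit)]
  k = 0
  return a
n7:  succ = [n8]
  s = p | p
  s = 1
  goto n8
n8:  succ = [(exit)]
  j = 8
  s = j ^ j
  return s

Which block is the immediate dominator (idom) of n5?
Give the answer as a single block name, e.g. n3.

Answer: n2

Working:
idom tree: n1←n0 n2←n1 n3←n2 n4←n3 n5←n2 n6←n4 n7←n4 n8←n2
Dom at joins:
  n1: preds {n0,n5}: {n0} ∩ {n0,n1,n2,n5} = {n0}; idom=n0
  n5: preds {n2,n3}: {n0,n1,n2} ∩ {n0,n1,n2,n3} = {n0,n1,n2}; idom=n2
  n8: preds {n2,n5,n7}: {n0,n1,n2} ∩ {n0,n1,n2,n5} ∩ {n0,n1,n2,n3,n4,n7} = {n0,n1,n2}; idom=n2

idom(n5) = n2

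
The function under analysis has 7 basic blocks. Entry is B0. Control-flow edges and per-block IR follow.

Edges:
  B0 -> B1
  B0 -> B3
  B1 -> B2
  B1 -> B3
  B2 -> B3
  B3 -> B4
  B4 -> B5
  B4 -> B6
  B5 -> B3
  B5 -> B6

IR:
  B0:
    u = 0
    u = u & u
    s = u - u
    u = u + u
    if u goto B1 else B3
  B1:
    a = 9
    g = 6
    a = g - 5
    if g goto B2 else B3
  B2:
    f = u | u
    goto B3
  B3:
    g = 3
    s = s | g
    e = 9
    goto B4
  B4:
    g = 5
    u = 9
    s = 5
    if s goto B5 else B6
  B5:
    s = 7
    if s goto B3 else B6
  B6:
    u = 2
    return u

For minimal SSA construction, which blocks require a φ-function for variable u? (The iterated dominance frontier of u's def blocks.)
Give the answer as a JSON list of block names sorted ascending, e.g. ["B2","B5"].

Answer: ["B3"]

Working:
idom tree: B1←B0 B2←B1 B3←B0 B4←B3 B5←B4 B6←B4
Dom at joins:
  B3: preds {B0,B1,B2,B5}: {B0} ∩ {B0,B1} ∩ {B0,B1,B2} ∩ {B0,B3,B4,B5} = {B0}; idom=B0
  B6: preds {B4,B5}: {B0,B3,B4} ∩ {B0,B3,B4,B5} = {B0,B3,B4}; idom=B4

DF derivation:
  join B3 pred B0: · stop@B0
  join B3 pred B1: B1 stop@B0
  join B3 pred B2: B2→B1 stop@B0
  join B3 pred B5: B5→B4→B3 stop@B0
  join B6 pred B4: · stop@B4
  join B6 pred B5: B5 stop@B4
  B0 → ∅
  B1 → {B3}
  B2 → {B3}
  B3 → {B3}
  B4 → {B3}
  B5 → {B3,B6}
  B6 → ∅

φ for u: defs {B0,B4,B6}
  DF⁺ = {B3}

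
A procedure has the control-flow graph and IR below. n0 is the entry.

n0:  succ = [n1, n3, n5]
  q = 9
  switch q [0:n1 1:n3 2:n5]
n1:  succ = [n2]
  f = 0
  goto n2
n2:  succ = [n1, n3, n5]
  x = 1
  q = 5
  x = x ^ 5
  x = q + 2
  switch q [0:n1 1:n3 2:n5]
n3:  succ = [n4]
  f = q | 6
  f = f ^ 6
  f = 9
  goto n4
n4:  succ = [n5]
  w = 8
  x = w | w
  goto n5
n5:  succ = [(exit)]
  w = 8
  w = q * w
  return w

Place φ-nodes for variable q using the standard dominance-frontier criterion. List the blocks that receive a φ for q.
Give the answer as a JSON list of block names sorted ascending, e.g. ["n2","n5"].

Answer: ["n1", "n3", "n5"]

Derivation:
idom tree: n1←n0 n2←n1 n3←n0 n4←n3 n5←n0
Join-block Dom:
  n1: preds {n0,n2}: {n0} ∩ {n0,n1,n2} = {n0}; idom=n0
  n3: preds {n0,n2}: {n0} ∩ {n0,n1,n2} = {n0}; idom=n0
  n5: preds {n0,n2,n4}: {n0} ∩ {n0,n1,n2} ∩ {n0,n3,n4} = {n0}; idom=n0

DF walk-up:
  n1←n0: walk · to n0
  n1←n2: walk n2→n1 to n0
  n3←n0: walk · to n0
  n3←n2: walk n2→n1 to n0
  n5←n0: walk · to n0
  n5←n2: walk n2→n1 to n0
  n5←n4: walk n4→n3 to n0
  n0: DF=∅
  n1: DF={n1,n3,n5}
  n2: DF={n1,n3,n5}
  n3: DF={n5}
  n4: DF={n5}
  n5: DF=∅

φ for q: defs {n0,n2}
  DF⁺ = {n1,n3,n5}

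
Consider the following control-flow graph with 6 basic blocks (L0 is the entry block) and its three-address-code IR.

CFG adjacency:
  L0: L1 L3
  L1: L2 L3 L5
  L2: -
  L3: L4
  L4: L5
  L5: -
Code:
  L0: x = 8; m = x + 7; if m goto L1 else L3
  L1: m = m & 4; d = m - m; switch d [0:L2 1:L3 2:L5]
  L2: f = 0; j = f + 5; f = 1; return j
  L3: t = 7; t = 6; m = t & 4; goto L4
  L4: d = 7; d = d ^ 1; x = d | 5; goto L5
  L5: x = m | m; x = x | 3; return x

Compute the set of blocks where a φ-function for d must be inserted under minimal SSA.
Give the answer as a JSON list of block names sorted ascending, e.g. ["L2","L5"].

Answer: ["L3", "L5"]

Working:
idom tree: L1←L0 L2←L1 L3←L0 L4←L3 L5←L0
Dom at joins:
  L3: preds {L0,L1}: {L0} ∩ {L0,L1} = {L0}; idom=L0
  L5: preds {L1,L4}: {L0,L1} ∩ {L0,L3,L4} = {L0}; idom=L0

DF walk-up:
  L3←L0: walk · to L0
  L3←L1: walk L1 to L0
  L5←L1: walk L1 to L0
  L5←L4: walk L4→L3 to L0
  DF(L0)=∅
  DF(L1)={L3,L5}
  DF(L2)=∅
  DF(L3)={L5}
  DF(L4)={L5}
  DF(L5)=∅

φ for d: defs {L1,L4}
  DF⁺ = {L3,L5}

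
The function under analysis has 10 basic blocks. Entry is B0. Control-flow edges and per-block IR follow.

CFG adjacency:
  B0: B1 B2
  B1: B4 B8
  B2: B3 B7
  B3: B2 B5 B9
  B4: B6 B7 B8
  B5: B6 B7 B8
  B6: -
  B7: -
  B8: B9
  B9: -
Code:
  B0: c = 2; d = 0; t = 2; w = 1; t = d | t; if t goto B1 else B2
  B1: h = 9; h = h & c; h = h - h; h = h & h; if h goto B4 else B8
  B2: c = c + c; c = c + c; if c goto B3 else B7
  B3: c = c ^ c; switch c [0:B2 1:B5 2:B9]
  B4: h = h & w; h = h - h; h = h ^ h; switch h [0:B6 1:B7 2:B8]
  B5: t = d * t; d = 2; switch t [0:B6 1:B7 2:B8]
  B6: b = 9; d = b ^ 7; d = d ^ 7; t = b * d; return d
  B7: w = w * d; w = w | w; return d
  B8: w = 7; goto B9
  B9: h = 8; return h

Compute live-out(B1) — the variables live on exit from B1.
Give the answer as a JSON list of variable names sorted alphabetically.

Answer: ["d", "h", "w"]

Analysis:
def/use:
  B0: def={c,d,t,w} ue=∅
  B1: def={h} ue={c}
  B2: def={c} ue={c}
  B3: def={c} ue={c}
  B4: def={h} ue={h,w}
  B5: def={d,t} ue={d,t}
  B6: def={b,d,t} ue=∅
  B7: def={w} ue={d,w}
  B8: def={w} ue=∅
  B9: def={h} ue=∅

Liveness:
  B0 li=∅ lo={c,d,t,w}
  B1 li={c,d,w} lo={d,h,w}
  B2 li={c,d,t,w} lo={c,d,t,w}
  B3 li={c,d,t,w} lo={c,d,t,w}
  B4 li={d,h,w} lo={d,w}
  B5 li={d,t,w} lo={d,w}
  B6 li=∅ lo=∅
  B7 li={d,w} lo=∅
  B8 li=∅ lo=∅
  B9 li=∅ lo=∅

live-out(B1) = ["d", "h", "w"]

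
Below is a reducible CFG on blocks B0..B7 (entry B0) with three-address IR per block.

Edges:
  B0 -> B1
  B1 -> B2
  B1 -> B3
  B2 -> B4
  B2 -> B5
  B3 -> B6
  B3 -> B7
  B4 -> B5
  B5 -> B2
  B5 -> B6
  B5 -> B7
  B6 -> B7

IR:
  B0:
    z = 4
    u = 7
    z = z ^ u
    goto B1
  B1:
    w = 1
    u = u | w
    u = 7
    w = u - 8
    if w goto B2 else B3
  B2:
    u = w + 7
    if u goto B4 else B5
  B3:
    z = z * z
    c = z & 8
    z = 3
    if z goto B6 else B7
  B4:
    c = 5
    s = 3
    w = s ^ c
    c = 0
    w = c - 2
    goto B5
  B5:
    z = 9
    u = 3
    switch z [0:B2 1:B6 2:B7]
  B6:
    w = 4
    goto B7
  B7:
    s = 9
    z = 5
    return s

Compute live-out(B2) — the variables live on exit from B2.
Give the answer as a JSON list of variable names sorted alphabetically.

Per-block:
  B0: {u,z} / ∅
  B1: {u,w} / {u}
  B2: {u} / {w}
  B3: {c,z} / {z}
  B4: {c,s,w} / ∅
  B5: {u,z} / ∅
  B6: {w} / ∅
  B7: {s,z} / ∅

Liveness:
  live B0: ∅→{u,z}
  live B1: {u,z}→{w,z}
  live B2: {w}→{w}
  live B3: {z}→∅
  live B4: ∅→{w}
  live B5: {w}→{w}
  live B6: ∅→∅
  live B7: ∅→∅

live-out(B2) = ["w"]

Answer: ["w"]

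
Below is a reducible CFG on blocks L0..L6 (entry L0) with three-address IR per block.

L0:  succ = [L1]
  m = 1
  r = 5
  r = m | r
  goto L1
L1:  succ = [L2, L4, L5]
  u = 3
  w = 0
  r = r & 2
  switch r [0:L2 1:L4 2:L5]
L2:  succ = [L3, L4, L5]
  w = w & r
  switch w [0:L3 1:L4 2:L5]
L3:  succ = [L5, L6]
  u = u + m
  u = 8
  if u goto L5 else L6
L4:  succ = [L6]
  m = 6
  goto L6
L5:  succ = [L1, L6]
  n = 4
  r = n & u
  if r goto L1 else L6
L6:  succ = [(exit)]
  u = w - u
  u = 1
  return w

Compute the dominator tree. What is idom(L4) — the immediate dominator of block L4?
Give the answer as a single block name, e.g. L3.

idom tree: L1←L0 L2←L1 L3←L2 L4←L1 L5←L1 L6←L1
Dom∩ at merges:
  L1: preds {L0,L5}: {L0} ∩ {L0,L1,L5} = {L0}; idom=L0
  L4: preds {L1,L2}: {L0,L1} ∩ {L0,L1,L2} = {L0,L1}; idom=L1
  L5: preds {L1,L2,L3}: {L0,L1} ∩ {L0,L1,L2} ∩ {L0,L1,L2,L3} = {L0,L1}; idom=L1
  L6: preds {L3,L4,L5}: {L0,L1,L2,L3} ∩ {L0,L1,L4} ∩ {L0,L1,L5} = {L0,L1}; idom=L1

idom(L4) = L1

Answer: L1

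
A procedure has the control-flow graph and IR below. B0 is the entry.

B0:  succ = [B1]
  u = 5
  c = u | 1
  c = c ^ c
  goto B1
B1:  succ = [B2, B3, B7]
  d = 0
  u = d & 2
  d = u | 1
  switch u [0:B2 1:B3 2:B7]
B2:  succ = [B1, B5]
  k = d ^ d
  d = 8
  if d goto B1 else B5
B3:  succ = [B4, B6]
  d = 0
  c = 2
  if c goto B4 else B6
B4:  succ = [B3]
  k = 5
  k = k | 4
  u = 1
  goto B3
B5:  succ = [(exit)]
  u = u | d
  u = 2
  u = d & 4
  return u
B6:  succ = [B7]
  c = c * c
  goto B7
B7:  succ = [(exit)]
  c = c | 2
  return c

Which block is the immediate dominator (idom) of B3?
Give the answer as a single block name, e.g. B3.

Answer: B1

Derivation:
idom tree: B1←B0 B2←B1 B3←B1 B4←B3 B5←B2 B6←B3 B7←B1
Dom at joins:
  B1: preds {B0,B2}: {B0} ∩ {B0,B1,B2} = {B0}; idom=B0
  B3: preds {B1,B4}: {B0,B1} ∩ {B0,B1,B3,B4} = {B0,B1}; idom=B1
  B7: preds {B1,B6}: {B0,B1} ∩ {B0,B1,B3,B6} = {B0,B1}; idom=B1

idom(B3) = B1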